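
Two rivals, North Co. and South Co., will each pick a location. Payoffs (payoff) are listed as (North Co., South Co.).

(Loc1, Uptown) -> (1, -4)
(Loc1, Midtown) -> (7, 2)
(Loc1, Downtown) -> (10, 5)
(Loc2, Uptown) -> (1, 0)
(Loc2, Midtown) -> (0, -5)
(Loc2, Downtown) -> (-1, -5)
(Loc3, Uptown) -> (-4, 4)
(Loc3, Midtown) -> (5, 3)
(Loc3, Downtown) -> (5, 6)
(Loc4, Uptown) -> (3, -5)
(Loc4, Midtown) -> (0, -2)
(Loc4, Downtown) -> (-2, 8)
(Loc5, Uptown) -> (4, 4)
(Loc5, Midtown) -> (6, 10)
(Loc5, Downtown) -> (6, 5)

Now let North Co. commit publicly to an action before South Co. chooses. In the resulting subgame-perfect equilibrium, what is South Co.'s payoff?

Backward induction with North Co. moving first.
- Loc1: South Co. compares -4, 2, 5 and picks Downtown; North Co. would get 10.
- Loc2: South Co. compares 0, -5, -5 and picks Uptown; North Co. would get 1.
- Loc3: South Co. compares 4, 3, 6 and picks Downtown; North Co. would get 5.
- Loc4: South Co. compares -5, -2, 8 and picks Downtown; North Co. would get -2.
- Loc5: South Co. compares 4, 10, 5 and picks Midtown; North Co. would get 6.
North Co.'s induced payoffs are 10, 1, 5, -2, 6, so North Co. commits to Loc1. Subgame-perfect outcome: (Loc1, Downtown) with payoffs (10, 5).

5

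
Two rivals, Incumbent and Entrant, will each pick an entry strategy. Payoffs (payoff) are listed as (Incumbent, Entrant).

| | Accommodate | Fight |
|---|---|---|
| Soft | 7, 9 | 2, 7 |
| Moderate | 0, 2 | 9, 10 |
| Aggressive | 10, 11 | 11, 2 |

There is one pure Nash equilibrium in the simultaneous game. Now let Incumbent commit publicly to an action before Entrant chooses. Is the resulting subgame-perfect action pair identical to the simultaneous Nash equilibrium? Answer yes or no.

Backward induction with Incumbent moving first.
- Soft → Entrant plays Accommodate (best of 9, 7); Incumbent gets 7.
- Moderate → Entrant plays Fight (best of 2, 10); Incumbent gets 9.
- Aggressive → Entrant plays Accommodate (best of 11, 2); Incumbent gets 10.
Among 7, 9, 10, the best is 10 at Aggressive. Subgame-perfect outcome: (Aggressive, Accommodate) with payoffs (10, 11).
For the simultaneous game, intersect best replies.
Incumbent's best replies: Accommodate→Aggressive; Fight→Aggressive.
Entrant's best replies: Soft→Accommodate; Moderate→Fight; Aggressive→Accommodate.
Only (Aggressive, Accommodate) has each player best-responding; Nash payoffs (10, 11).
Sequential outcome (Aggressive, Accommodate) coincides with the Nash profile (Aggressive, Accommodate).

yes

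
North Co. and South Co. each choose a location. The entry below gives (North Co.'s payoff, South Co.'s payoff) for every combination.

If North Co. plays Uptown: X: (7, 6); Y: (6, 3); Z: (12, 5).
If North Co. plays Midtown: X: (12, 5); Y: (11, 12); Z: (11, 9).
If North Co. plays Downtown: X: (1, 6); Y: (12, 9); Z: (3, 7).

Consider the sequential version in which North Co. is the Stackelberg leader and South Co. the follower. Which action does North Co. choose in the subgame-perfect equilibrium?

South Co. best-responds to each possible North Co. move:
- Uptown: South Co. compares 6, 3, 5 and picks X; North Co. would get 7.
- Midtown: South Co. compares 5, 12, 9 and picks Y; North Co. would get 11.
- Downtown: South Co. compares 6, 9, 7 and picks Y; North Co. would get 12.
North Co.'s induced payoffs are 7, 11, 12, so North Co. commits to Downtown. Subgame-perfect outcome: (Downtown, Y) with payoffs (12, 9).

Downtown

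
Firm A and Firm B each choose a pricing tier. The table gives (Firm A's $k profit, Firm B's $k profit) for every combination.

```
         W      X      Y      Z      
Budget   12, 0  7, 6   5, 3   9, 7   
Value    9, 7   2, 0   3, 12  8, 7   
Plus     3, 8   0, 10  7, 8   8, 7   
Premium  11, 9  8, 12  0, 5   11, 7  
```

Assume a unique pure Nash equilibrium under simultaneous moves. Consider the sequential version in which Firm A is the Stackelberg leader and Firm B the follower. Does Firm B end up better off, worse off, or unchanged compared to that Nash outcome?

Work backward from Firm B's decision.
- Budget: BR = Z, leader payoff 9.
- Value: BR = Y, leader payoff 3.
- Plus: BR = X, leader payoff 0.
- Premium: BR = X, leader payoff 8.
Maximizing over 9, 3, 0, 8, Firm A chooses Budget. Subgame-perfect outcome: (Budget, Z) with payoffs (9, 7).
For the simultaneous game, intersect best replies.
Firm A's best replies: W→Budget; X→Premium; Y→Plus; Z→Premium.
Firm B's best replies: Budget→Z; Value→Y; Plus→X; Premium→X.
The unique mutual best reply is (Premium, X), giving (8, 12).
Firm B earns 7 sequentially versus 12 at the Nash outcome: worse off.

worse off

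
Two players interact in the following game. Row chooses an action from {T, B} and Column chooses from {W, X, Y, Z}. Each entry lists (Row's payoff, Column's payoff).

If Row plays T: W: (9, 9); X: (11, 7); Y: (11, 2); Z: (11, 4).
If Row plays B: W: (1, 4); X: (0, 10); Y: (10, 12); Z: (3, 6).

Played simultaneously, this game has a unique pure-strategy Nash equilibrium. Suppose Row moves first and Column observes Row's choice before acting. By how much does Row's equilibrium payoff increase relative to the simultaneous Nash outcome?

1

Solve by backward induction (Row leads).
- T: Column compares 9, 7, 2, 4 and picks W; Row would get 9.
- B: Column compares 4, 10, 12, 6 and picks Y; Row would get 10.
Among 9, 10, the best is 10 at B. Subgame-perfect outcome: (B, Y) with payoffs (10, 12).
Under simultaneous play:
Row's best replies: W→T; X→T; Y→T; Z→T.
Column's best replies: T→W; B→Y.
The unique mutual best reply is (T, W), giving (9, 9).
Row's commitment gain: 10 − 9 = 1.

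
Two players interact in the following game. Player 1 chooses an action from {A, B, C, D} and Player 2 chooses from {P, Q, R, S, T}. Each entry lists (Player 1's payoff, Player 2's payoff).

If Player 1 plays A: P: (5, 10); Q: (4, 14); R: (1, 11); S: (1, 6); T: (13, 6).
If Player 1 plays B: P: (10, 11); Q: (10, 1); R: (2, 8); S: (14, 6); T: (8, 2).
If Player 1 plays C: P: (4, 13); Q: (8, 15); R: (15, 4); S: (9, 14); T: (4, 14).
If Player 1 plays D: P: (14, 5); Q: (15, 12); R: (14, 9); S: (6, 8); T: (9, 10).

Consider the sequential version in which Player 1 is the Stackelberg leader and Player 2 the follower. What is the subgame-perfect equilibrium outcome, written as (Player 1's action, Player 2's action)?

(D, Q)

Work backward from Player 2's decision.
- A: BR = Q, leader payoff 4.
- B: BR = P, leader payoff 10.
- C: BR = Q, leader payoff 8.
- D: BR = Q, leader payoff 15.
Maximizing over 4, 10, 8, 15, Player 1 chooses D. Subgame-perfect outcome: (D, Q) with payoffs (15, 12).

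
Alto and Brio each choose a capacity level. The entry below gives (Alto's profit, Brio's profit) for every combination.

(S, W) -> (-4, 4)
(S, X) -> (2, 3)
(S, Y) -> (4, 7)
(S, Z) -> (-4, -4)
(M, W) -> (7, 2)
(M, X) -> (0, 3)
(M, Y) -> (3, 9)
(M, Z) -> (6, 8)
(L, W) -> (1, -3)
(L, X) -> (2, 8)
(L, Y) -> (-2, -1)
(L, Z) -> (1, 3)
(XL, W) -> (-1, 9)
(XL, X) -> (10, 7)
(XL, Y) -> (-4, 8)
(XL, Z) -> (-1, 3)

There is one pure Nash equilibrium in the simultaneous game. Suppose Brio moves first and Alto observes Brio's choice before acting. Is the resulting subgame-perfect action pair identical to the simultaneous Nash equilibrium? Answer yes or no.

no

Work backward from Alto's decision.
- W: Alto compares -4, 7, 1, -1 and picks M; Brio would get 2.
- X: Alto compares 2, 0, 2, 10 and picks XL; Brio would get 7.
- Y: Alto compares 4, 3, -2, -4 and picks S; Brio would get 7.
- Z: Alto compares -4, 6, 1, -1 and picks M; Brio would get 8.
Maximizing over 2, 7, 7, 8, Brio chooses Z. Subgame-perfect outcome: (M, Z) with payoffs (6, 8).
Under simultaneous play:
Alto's best replies: W→M; X→XL; Y→S; Z→M.
Brio's best replies: S→Y; M→Y; L→X; XL→W.
The unique mutual best reply is (S, Y), giving (4, 7).
Sequential outcome (M, Z) differs from the Nash profile (S, Y).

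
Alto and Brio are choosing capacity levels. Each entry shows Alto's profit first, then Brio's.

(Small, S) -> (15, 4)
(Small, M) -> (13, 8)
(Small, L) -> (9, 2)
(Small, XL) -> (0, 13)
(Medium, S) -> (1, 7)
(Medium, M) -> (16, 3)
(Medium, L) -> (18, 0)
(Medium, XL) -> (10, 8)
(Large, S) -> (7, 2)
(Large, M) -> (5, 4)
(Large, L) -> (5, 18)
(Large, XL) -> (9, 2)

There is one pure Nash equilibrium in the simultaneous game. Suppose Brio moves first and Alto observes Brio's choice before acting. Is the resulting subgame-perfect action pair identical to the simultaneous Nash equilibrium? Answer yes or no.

yes

Solve by backward induction (Brio leads).
- S: Alto compares 15, 1, 7 and picks Small; Brio would get 4.
- M: Alto compares 13, 16, 5 and picks Medium; Brio would get 3.
- L: Alto compares 9, 18, 5 and picks Medium; Brio would get 0.
- XL: Alto compares 0, 10, 9 and picks Medium; Brio would get 8.
Among 4, 3, 0, 8, the best is 8 at XL. Subgame-perfect outcome: (Medium, XL) with payoffs (10, 8).
Under simultaneous play:
Alto's best replies: S→Small; M→Medium; L→Medium; XL→Medium.
Brio's best replies: Small→XL; Medium→XL; Large→L.
The unique mutual best reply is (Medium, XL), giving (10, 8).
Sequential outcome (Medium, XL) coincides with the Nash profile (Medium, XL).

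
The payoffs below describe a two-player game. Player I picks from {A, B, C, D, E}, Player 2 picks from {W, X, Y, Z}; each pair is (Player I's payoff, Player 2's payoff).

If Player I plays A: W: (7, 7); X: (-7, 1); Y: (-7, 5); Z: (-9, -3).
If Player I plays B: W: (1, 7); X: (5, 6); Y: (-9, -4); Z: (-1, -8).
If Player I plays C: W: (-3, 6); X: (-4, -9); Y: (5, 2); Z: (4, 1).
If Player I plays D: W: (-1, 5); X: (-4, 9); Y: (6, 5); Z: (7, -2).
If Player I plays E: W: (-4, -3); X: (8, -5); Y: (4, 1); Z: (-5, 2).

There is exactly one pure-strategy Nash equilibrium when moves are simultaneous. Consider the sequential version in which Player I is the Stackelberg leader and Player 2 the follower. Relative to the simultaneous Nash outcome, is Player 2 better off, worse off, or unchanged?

unchanged

Solve by backward induction (Player I leads).
- A: BR = W, leader payoff 7.
- B: BR = W, leader payoff 1.
- C: BR = W, leader payoff -3.
- D: BR = X, leader payoff -4.
- E: BR = Z, leader payoff -5.
Among 7, 1, -3, -4, -5, the best is 7 at A. Subgame-perfect outcome: (A, W) with payoffs (7, 7).
Now find the simultaneous Nash equilibrium.
Player I's best replies: W→A; X→E; Y→D; Z→D.
Player 2's best replies: A→W; B→W; C→W; D→X; E→Z.
The unique mutual best reply is (A, W), giving (7, 7).
Player 2 earns 7 sequentially versus 7 at the Nash outcome: unchanged.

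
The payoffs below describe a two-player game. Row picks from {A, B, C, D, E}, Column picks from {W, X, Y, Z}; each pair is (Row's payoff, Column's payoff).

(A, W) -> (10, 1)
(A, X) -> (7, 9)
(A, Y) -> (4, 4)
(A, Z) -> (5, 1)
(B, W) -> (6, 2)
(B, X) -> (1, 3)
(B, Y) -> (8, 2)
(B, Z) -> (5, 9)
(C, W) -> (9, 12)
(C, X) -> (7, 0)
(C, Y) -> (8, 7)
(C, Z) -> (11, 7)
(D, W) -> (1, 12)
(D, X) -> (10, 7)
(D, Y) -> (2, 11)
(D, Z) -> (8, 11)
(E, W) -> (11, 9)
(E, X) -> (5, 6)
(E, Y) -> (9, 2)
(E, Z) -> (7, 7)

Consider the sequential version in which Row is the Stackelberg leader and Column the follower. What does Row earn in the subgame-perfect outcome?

11

Column best-responds to each possible Row move:
- A: BR = X, leader payoff 7.
- B: BR = Z, leader payoff 5.
- C: BR = W, leader payoff 9.
- D: BR = W, leader payoff 1.
- E: BR = W, leader payoff 11.
Among 7, 5, 9, 1, 11, the best is 11 at E. Subgame-perfect outcome: (E, W) with payoffs (11, 9).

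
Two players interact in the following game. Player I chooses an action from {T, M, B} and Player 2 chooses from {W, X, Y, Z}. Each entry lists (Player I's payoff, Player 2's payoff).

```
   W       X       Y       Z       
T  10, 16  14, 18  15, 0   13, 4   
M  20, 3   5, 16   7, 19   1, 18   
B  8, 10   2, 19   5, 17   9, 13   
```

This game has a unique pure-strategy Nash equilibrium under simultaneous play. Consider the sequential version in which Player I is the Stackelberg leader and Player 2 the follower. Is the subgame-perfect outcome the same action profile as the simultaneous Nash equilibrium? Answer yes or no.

Work backward from Player 2's decision.
- T: BR = X, leader payoff 14.
- M: BR = Y, leader payoff 7.
- B: BR = X, leader payoff 2.
Maximizing over 14, 7, 2, Player I chooses T. Subgame-perfect outcome: (T, X) with payoffs (14, 18).
Now find the simultaneous Nash equilibrium.
Player I's best replies: W→M; X→T; Y→T; Z→T.
Player 2's best replies: T→X; M→Y; B→X.
Only (T, X) has each player best-responding; Nash payoffs (14, 18).
Sequential outcome (T, X) coincides with the Nash profile (T, X).

yes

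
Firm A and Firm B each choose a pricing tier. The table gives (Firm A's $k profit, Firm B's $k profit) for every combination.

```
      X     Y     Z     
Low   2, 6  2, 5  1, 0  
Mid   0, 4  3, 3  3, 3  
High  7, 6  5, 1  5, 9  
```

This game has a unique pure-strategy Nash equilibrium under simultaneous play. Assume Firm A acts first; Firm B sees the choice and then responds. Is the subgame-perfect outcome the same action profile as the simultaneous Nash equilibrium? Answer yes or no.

yes

Work backward from Firm B's decision.
- Low: Firm B compares 6, 5, 0 and picks X; Firm A would get 2.
- Mid: Firm B compares 4, 3, 3 and picks X; Firm A would get 0.
- High: Firm B compares 6, 1, 9 and picks Z; Firm A would get 5.
Maximizing over 2, 0, 5, Firm A chooses High. Subgame-perfect outcome: (High, Z) with payoffs (5, 9).
Now find the simultaneous Nash equilibrium.
Firm A's best replies: X→High; Y→High; Z→High.
Firm B's best replies: Low→X; Mid→X; High→Z.
Only (High, Z) has each player best-responding; Nash payoffs (5, 9).
Sequential outcome (High, Z) coincides with the Nash profile (High, Z).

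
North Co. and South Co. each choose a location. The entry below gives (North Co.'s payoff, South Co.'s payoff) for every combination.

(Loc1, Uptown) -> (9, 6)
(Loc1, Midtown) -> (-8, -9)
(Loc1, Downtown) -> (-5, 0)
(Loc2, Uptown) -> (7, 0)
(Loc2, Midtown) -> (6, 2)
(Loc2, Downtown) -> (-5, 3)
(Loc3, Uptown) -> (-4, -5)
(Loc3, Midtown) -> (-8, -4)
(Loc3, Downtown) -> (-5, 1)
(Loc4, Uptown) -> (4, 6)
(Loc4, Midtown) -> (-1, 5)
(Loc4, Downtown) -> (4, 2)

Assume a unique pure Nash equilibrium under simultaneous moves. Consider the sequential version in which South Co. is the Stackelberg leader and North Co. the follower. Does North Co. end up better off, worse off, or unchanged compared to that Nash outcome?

unchanged

Work backward from North Co.'s decision.
- Uptown: BR = Loc1, leader payoff 6.
- Midtown: BR = Loc2, leader payoff 2.
- Downtown: BR = Loc4, leader payoff 2.
South Co.'s induced payoffs are 6, 2, 2, so South Co. commits to Uptown. Subgame-perfect outcome: (Loc1, Uptown) with payoffs (9, 6).
Now find the simultaneous Nash equilibrium.
North Co.'s best replies: Uptown→Loc1; Midtown→Loc2; Downtown→Loc4.
South Co.'s best replies: Loc1→Uptown; Loc2→Downtown; Loc3→Downtown; Loc4→Uptown.
The unique mutual best reply is (Loc1, Uptown), giving (9, 6).
North Co. earns 9 sequentially versus 9 at the Nash outcome: unchanged.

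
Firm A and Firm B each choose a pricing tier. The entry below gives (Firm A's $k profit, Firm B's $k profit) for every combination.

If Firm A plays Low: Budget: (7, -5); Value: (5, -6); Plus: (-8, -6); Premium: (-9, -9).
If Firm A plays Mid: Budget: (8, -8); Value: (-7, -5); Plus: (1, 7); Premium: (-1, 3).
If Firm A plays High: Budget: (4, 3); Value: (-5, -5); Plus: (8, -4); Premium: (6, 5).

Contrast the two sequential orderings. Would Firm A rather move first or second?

first

If Firm A leads: Firm B's best replies are Low→Budget, Mid→Plus, High→Premium; Firm A's induced payoffs 7, 1, 6; outcome (Low, Budget), payoffs (7, -5).
If Firm B leads: Firm A's best replies are Budget→Mid, Value→Low, Plus→High, Premium→High; Firm B's induced payoffs -8, -6, -4, 5; outcome (High, Premium), payoffs (6, 5).
Firm A gets 7 moving first and 6 moving second, so Firm A prefers to move first.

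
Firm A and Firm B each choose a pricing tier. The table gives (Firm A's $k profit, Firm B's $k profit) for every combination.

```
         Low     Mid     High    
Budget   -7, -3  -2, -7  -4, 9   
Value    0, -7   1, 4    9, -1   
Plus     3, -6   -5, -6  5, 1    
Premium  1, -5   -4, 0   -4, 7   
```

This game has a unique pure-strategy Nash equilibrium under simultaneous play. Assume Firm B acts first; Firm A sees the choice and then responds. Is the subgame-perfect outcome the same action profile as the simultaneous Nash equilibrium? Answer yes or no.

yes

Work backward from Firm A's decision.
- Low: Firm A compares -7, 0, 3, 1 and picks Plus; Firm B would get -6.
- Mid: Firm A compares -2, 1, -5, -4 and picks Value; Firm B would get 4.
- High: Firm A compares -4, 9, 5, -4 and picks Value; Firm B would get -1.
Among -6, 4, -1, the best is 4 at Mid. Subgame-perfect outcome: (Value, Mid) with payoffs (1, 4).
Now find the simultaneous Nash equilibrium.
Firm A's best replies: Low→Plus; Mid→Value; High→Value.
Firm B's best replies: Budget→High; Value→Mid; Plus→High; Premium→High.
Only (Value, Mid) has each player best-responding; Nash payoffs (1, 4).
Sequential outcome (Value, Mid) coincides with the Nash profile (Value, Mid).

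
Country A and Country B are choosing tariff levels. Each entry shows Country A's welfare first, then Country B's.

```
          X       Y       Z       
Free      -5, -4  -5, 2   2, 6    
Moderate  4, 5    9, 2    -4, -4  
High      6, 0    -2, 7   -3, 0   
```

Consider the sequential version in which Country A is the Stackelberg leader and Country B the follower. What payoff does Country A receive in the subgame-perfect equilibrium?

4

Work backward from Country B's decision.
- Free: Country B compares -4, 2, 6 and picks Z; Country A would get 2.
- Moderate: Country B compares 5, 2, -4 and picks X; Country A would get 4.
- High: Country B compares 0, 7, 0 and picks Y; Country A would get -2.
Among 2, 4, -2, the best is 4 at Moderate. Subgame-perfect outcome: (Moderate, X) with payoffs (4, 5).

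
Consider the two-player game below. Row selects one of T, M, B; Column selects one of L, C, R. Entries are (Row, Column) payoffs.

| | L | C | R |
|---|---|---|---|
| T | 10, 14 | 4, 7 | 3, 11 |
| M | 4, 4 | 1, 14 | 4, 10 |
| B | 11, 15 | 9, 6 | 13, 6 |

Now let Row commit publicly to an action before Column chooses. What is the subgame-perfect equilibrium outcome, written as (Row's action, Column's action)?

(B, L)

Backward induction with Row moving first.
- T: BR = L, leader payoff 10.
- M: BR = C, leader payoff 1.
- B: BR = L, leader payoff 11.
Row's induced payoffs are 10, 1, 11, so Row commits to B. Subgame-perfect outcome: (B, L) with payoffs (11, 15).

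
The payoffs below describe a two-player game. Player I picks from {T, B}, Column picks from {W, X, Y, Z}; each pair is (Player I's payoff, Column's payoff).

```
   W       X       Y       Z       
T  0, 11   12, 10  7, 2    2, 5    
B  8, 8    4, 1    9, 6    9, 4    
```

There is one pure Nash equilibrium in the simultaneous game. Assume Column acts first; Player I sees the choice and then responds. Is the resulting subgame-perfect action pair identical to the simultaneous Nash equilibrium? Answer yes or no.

no

Work backward from Player I's decision.
- W: BR = B, leader payoff 8.
- X: BR = T, leader payoff 10.
- Y: BR = B, leader payoff 6.
- Z: BR = B, leader payoff 4.
Column's induced payoffs are 8, 10, 6, 4, so Column commits to X. Subgame-perfect outcome: (T, X) with payoffs (12, 10).
For the simultaneous game, intersect best replies.
Player I's best replies: W→B; X→T; Y→B; Z→B.
Column's best replies: T→W; B→W.
The unique mutual best reply is (B, W), giving (8, 8).
Sequential outcome (T, X) differs from the Nash profile (B, W).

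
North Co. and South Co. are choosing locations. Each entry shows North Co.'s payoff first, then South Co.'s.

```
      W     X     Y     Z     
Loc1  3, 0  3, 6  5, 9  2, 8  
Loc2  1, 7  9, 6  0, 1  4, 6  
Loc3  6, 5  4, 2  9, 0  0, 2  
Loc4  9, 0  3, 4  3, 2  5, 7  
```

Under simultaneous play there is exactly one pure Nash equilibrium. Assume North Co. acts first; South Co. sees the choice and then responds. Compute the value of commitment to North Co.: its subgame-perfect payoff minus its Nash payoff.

Backward induction with North Co. moving first.
- Loc1: BR = Y, leader payoff 5.
- Loc2: BR = W, leader payoff 1.
- Loc3: BR = W, leader payoff 6.
- Loc4: BR = Z, leader payoff 5.
Among 5, 1, 6, 5, the best is 6 at Loc3. Subgame-perfect outcome: (Loc3, W) with payoffs (6, 5).
Under simultaneous play:
North Co.'s best replies: W→Loc4; X→Loc2; Y→Loc3; Z→Loc4.
South Co.'s best replies: Loc1→Y; Loc2→W; Loc3→W; Loc4→Z.
The unique mutual best reply is (Loc4, Z), giving (5, 7).
North Co.'s commitment gain: 6 − 5 = 1.

1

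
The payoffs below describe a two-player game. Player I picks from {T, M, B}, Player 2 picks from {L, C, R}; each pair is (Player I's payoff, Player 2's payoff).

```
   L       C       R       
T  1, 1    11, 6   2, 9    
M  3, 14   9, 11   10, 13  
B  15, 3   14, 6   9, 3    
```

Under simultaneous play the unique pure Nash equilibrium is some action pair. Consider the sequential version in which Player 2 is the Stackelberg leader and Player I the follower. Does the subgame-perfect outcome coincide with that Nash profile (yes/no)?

Backward induction with Player 2 moving first.
- L: Player I compares 1, 3, 15 and picks B; Player 2 would get 3.
- C: Player I compares 11, 9, 14 and picks B; Player 2 would get 6.
- R: Player I compares 2, 10, 9 and picks M; Player 2 would get 13.
Among 3, 6, 13, the best is 13 at R. Subgame-perfect outcome: (M, R) with payoffs (10, 13).
Now find the simultaneous Nash equilibrium.
Player I's best replies: L→B; C→B; R→M.
Player 2's best replies: T→R; M→L; B→C.
The unique mutual best reply is (B, C), giving (14, 6).
Sequential outcome (M, R) differs from the Nash profile (B, C).

no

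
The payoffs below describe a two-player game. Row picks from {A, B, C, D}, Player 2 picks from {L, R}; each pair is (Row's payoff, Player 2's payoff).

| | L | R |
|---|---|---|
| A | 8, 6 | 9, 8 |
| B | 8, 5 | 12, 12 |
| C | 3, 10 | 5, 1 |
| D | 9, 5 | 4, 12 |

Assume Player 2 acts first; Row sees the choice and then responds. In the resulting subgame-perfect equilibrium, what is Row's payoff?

Work backward from Row's decision.
- L: BR = D, leader payoff 5.
- R: BR = B, leader payoff 12.
Among 5, 12, the best is 12 at R. Subgame-perfect outcome: (B, R) with payoffs (12, 12).

12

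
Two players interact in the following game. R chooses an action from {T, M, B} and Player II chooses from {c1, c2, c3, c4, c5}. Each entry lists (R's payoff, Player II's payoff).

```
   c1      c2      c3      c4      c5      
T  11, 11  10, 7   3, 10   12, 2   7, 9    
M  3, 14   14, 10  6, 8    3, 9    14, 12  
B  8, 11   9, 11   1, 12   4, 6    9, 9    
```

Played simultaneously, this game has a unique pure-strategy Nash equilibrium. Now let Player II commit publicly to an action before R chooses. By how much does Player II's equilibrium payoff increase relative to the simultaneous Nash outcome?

Backward induction with Player II moving first.
- c1: R compares 11, 3, 8 and picks T; Player II would get 11.
- c2: R compares 10, 14, 9 and picks M; Player II would get 10.
- c3: R compares 3, 6, 1 and picks M; Player II would get 8.
- c4: R compares 12, 3, 4 and picks T; Player II would get 2.
- c5: R compares 7, 14, 9 and picks M; Player II would get 12.
Maximizing over 11, 10, 8, 2, 12, Player II chooses c5. Subgame-perfect outcome: (M, c5) with payoffs (14, 12).
For the simultaneous game, intersect best replies.
R's best replies: c1→T; c2→M; c3→M; c4→T; c5→M.
Player II's best replies: T→c1; M→c1; B→c3.
Only (T, c1) has each player best-responding; Nash payoffs (11, 11).
Player II's commitment gain: 12 − 11 = 1.

1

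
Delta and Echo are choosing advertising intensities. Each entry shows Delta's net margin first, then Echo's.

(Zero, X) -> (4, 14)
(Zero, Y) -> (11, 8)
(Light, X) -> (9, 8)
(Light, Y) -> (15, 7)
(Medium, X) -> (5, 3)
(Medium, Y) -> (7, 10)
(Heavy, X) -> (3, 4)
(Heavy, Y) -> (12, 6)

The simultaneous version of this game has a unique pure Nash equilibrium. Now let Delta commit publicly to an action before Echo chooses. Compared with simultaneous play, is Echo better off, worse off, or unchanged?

worse off

Solve by backward induction (Delta leads).
- Zero: BR = X, leader payoff 4.
- Light: BR = X, leader payoff 9.
- Medium: BR = Y, leader payoff 7.
- Heavy: BR = Y, leader payoff 12.
Maximizing over 4, 9, 7, 12, Delta chooses Heavy. Subgame-perfect outcome: (Heavy, Y) with payoffs (12, 6).
Now find the simultaneous Nash equilibrium.
Delta's best replies: X→Light; Y→Light.
Echo's best replies: Zero→X; Light→X; Medium→Y; Heavy→Y.
The unique mutual best reply is (Light, X), giving (9, 8).
Echo earns 6 sequentially versus 8 at the Nash outcome: worse off.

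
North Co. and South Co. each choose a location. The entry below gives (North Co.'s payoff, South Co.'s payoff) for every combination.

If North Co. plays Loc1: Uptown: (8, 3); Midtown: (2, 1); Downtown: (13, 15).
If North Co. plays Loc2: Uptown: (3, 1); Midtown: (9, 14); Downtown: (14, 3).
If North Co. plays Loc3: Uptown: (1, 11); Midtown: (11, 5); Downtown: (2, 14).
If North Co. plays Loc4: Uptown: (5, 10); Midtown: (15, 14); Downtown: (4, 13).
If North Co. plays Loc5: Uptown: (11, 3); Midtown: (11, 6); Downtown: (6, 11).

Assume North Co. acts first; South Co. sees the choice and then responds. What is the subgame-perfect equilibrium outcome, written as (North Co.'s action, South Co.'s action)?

(Loc4, Midtown)

Backward induction with North Co. moving first.
- Loc1 → South Co. plays Downtown (best of 3, 1, 15); North Co. gets 13.
- Loc2 → South Co. plays Midtown (best of 1, 14, 3); North Co. gets 9.
- Loc3 → South Co. plays Downtown (best of 11, 5, 14); North Co. gets 2.
- Loc4 → South Co. plays Midtown (best of 10, 14, 13); North Co. gets 15.
- Loc5 → South Co. plays Downtown (best of 3, 6, 11); North Co. gets 6.
Maximizing over 13, 9, 2, 15, 6, North Co. chooses Loc4. Subgame-perfect outcome: (Loc4, Midtown) with payoffs (15, 14).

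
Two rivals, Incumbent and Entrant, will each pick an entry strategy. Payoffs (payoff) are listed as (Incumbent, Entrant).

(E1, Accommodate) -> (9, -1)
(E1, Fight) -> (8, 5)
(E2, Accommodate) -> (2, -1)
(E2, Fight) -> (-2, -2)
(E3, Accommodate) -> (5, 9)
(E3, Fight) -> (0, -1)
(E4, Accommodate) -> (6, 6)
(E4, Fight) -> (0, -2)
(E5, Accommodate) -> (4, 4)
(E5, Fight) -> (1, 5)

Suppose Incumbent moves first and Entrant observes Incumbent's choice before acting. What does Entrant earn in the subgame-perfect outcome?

Solve by backward induction (Incumbent leads).
- E1 → Entrant plays Fight (best of -1, 5); Incumbent gets 8.
- E2 → Entrant plays Accommodate (best of -1, -2); Incumbent gets 2.
- E3 → Entrant plays Accommodate (best of 9, -1); Incumbent gets 5.
- E4 → Entrant plays Accommodate (best of 6, -2); Incumbent gets 6.
- E5 → Entrant plays Fight (best of 4, 5); Incumbent gets 1.
Maximizing over 8, 2, 5, 6, 1, Incumbent chooses E1. Subgame-perfect outcome: (E1, Fight) with payoffs (8, 5).

5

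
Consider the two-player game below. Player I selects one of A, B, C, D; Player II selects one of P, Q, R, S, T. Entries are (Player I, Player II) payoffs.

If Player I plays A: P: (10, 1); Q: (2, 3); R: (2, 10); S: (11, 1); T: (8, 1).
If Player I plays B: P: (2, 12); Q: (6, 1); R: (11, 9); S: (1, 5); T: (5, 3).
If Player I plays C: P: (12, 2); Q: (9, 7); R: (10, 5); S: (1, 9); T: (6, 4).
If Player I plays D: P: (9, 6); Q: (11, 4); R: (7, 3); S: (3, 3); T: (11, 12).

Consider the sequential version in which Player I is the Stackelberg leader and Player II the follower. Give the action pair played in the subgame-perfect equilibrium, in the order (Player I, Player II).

Work backward from Player II's decision.
- A: BR = R, leader payoff 2.
- B: BR = P, leader payoff 2.
- C: BR = S, leader payoff 1.
- D: BR = T, leader payoff 11.
Maximizing over 2, 2, 1, 11, Player I chooses D. Subgame-perfect outcome: (D, T) with payoffs (11, 12).

(D, T)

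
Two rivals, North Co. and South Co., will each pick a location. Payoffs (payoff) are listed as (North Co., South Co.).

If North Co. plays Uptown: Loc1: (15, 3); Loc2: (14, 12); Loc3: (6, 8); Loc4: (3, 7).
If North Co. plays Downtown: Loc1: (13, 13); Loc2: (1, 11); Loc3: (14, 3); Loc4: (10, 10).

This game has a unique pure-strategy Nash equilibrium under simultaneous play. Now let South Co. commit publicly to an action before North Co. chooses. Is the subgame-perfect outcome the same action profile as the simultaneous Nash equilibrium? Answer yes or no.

Backward induction with South Co. moving first.
- Loc1: BR = Uptown, leader payoff 3.
- Loc2: BR = Uptown, leader payoff 12.
- Loc3: BR = Downtown, leader payoff 3.
- Loc4: BR = Downtown, leader payoff 10.
South Co.'s induced payoffs are 3, 12, 3, 10, so South Co. commits to Loc2. Subgame-perfect outcome: (Uptown, Loc2) with payoffs (14, 12).
Now find the simultaneous Nash equilibrium.
North Co.'s best replies: Loc1→Uptown; Loc2→Uptown; Loc3→Downtown; Loc4→Downtown.
South Co.'s best replies: Uptown→Loc2; Downtown→Loc1.
Only (Uptown, Loc2) has each player best-responding; Nash payoffs (14, 12).
Sequential outcome (Uptown, Loc2) coincides with the Nash profile (Uptown, Loc2).

yes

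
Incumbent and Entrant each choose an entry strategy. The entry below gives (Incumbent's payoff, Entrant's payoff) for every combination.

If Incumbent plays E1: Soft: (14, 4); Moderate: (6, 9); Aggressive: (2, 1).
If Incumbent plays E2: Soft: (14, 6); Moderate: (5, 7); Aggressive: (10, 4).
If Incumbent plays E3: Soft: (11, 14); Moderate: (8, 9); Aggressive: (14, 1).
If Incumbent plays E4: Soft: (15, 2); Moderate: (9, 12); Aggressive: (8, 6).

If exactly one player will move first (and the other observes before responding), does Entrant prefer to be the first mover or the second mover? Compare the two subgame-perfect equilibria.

If Incumbent leads: Entrant's best replies are E1→Moderate, E2→Moderate, E3→Soft, E4→Moderate; Incumbent's induced payoffs 6, 5, 11, 9; outcome (E3, Soft), payoffs (11, 14).
If Entrant leads: Incumbent's best replies are Soft→E4, Moderate→E4, Aggressive→E3; Entrant's induced payoffs 2, 12, 1; outcome (E4, Moderate), payoffs (9, 12).
Entrant gets 12 moving first and 14 moving second, so Entrant prefers to move second.

second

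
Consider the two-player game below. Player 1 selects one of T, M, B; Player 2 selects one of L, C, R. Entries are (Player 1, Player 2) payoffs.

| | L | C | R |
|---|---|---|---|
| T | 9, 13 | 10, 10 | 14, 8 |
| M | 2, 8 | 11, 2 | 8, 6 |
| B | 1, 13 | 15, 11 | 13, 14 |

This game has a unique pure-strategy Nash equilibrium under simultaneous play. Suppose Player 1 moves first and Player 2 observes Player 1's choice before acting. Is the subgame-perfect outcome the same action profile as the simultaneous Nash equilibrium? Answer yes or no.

Solve by backward induction (Player 1 leads).
- T: BR = L, leader payoff 9.
- M: BR = L, leader payoff 2.
- B: BR = R, leader payoff 13.
Among 9, 2, 13, the best is 13 at B. Subgame-perfect outcome: (B, R) with payoffs (13, 14).
For the simultaneous game, intersect best replies.
Player 1's best replies: L→T; C→B; R→T.
Player 2's best replies: T→L; M→L; B→R.
The unique mutual best reply is (T, L), giving (9, 13).
Sequential outcome (B, R) differs from the Nash profile (T, L).

no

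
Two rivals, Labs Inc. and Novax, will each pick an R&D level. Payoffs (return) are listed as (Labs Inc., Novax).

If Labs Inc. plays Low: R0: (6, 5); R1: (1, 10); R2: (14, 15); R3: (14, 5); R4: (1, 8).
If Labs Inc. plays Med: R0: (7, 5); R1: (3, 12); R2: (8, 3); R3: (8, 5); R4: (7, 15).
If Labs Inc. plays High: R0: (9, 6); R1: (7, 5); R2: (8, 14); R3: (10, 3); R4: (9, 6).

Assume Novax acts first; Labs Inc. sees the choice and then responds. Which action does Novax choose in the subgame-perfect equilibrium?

R2

Solve by backward induction (Novax leads).
- R0 → Labs Inc. plays High (best of 6, 7, 9); Novax gets 6.
- R1 → Labs Inc. plays High (best of 1, 3, 7); Novax gets 5.
- R2 → Labs Inc. plays Low (best of 14, 8, 8); Novax gets 15.
- R3 → Labs Inc. plays Low (best of 14, 8, 10); Novax gets 5.
- R4 → Labs Inc. plays High (best of 1, 7, 9); Novax gets 6.
Among 6, 5, 15, 5, 6, the best is 15 at R2. Subgame-perfect outcome: (Low, R2) with payoffs (14, 15).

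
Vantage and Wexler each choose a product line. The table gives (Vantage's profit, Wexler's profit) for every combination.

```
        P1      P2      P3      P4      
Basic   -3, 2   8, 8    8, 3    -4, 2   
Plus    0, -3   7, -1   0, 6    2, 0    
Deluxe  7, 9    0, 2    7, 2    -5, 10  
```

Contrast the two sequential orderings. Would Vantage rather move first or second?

first

If Vantage leads: Wexler's best replies are Basic→P2, Plus→P3, Deluxe→P4; Vantage's induced payoffs 8, 0, -5; outcome (Basic, P2), payoffs (8, 8).
If Wexler leads: Vantage's best replies are P1→Deluxe, P2→Basic, P3→Basic, P4→Plus; Wexler's induced payoffs 9, 8, 3, 0; outcome (Deluxe, P1), payoffs (7, 9).
Vantage gets 8 moving first and 7 moving second, so Vantage prefers to move first.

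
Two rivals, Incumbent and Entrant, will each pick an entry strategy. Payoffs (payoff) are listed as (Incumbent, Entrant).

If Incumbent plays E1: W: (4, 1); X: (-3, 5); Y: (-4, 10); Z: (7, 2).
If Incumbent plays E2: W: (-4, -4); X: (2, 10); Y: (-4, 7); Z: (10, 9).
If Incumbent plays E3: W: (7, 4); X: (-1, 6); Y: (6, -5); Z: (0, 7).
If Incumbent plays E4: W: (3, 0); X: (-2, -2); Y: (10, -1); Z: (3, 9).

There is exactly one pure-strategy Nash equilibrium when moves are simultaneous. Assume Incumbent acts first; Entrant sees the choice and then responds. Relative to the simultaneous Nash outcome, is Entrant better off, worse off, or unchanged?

worse off

Entrant best-responds to each possible Incumbent move:
- E1: BR = Y, leader payoff -4.
- E2: BR = X, leader payoff 2.
- E3: BR = Z, leader payoff 0.
- E4: BR = Z, leader payoff 3.
Among -4, 2, 0, 3, the best is 3 at E4. Subgame-perfect outcome: (E4, Z) with payoffs (3, 9).
For the simultaneous game, intersect best replies.
Incumbent's best replies: W→E3; X→E2; Y→E4; Z→E2.
Entrant's best replies: E1→Y; E2→X; E3→Z; E4→Z.
Only (E2, X) has each player best-responding; Nash payoffs (2, 10).
Entrant earns 9 sequentially versus 10 at the Nash outcome: worse off.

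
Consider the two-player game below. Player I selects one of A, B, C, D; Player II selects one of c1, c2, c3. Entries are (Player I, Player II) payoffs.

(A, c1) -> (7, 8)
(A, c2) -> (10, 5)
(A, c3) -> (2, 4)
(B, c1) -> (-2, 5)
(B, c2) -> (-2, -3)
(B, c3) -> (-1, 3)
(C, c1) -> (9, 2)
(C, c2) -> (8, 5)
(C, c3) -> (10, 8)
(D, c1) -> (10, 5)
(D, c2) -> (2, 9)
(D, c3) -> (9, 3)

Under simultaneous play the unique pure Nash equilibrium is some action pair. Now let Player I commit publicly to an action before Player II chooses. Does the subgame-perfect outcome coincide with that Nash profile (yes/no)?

yes

Work backward from Player II's decision.
- A: Player II compares 8, 5, 4 and picks c1; Player I would get 7.
- B: Player II compares 5, -3, 3 and picks c1; Player I would get -2.
- C: Player II compares 2, 5, 8 and picks c3; Player I would get 10.
- D: Player II compares 5, 9, 3 and picks c2; Player I would get 2.
Among 7, -2, 10, 2, the best is 10 at C. Subgame-perfect outcome: (C, c3) with payoffs (10, 8).
Now find the simultaneous Nash equilibrium.
Player I's best replies: c1→D; c2→A; c3→C.
Player II's best replies: A→c1; B→c1; C→c3; D→c2.
Only (C, c3) has each player best-responding; Nash payoffs (10, 8).
Sequential outcome (C, c3) coincides with the Nash profile (C, c3).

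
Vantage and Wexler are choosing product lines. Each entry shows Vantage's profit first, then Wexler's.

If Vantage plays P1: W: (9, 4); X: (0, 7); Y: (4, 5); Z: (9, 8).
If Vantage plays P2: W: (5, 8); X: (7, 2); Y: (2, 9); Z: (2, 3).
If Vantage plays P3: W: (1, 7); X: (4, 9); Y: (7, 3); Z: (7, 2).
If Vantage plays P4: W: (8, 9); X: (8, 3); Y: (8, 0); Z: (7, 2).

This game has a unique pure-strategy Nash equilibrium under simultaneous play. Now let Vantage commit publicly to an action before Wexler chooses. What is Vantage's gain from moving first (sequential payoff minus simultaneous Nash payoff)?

0

Work backward from Wexler's decision.
- P1: Wexler compares 4, 7, 5, 8 and picks Z; Vantage would get 9.
- P2: Wexler compares 8, 2, 9, 3 and picks Y; Vantage would get 2.
- P3: Wexler compares 7, 9, 3, 2 and picks X; Vantage would get 4.
- P4: Wexler compares 9, 3, 0, 2 and picks W; Vantage would get 8.
Vantage's induced payoffs are 9, 2, 4, 8, so Vantage commits to P1. Subgame-perfect outcome: (P1, Z) with payoffs (9, 8).
Under simultaneous play:
Vantage's best replies: W→P1; X→P4; Y→P4; Z→P1.
Wexler's best replies: P1→Z; P2→Y; P3→X; P4→W.
Only (P1, Z) has each player best-responding; Nash payoffs (9, 8).
Vantage's commitment gain: 9 − 9 = 0.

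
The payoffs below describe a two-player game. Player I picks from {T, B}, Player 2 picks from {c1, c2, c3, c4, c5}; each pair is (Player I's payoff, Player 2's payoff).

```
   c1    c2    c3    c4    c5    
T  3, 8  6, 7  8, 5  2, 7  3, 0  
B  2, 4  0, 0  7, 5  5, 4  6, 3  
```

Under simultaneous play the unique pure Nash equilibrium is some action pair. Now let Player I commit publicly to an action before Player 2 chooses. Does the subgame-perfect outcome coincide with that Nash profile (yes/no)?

no

Work backward from Player 2's decision.
- T → Player 2 plays c1 (best of 8, 7, 5, 7, 0); Player I gets 3.
- B → Player 2 plays c3 (best of 4, 0, 5, 4, 3); Player I gets 7.
Player I's induced payoffs are 3, 7, so Player I commits to B. Subgame-perfect outcome: (B, c3) with payoffs (7, 5).
Under simultaneous play:
Player I's best replies: c1→T; c2→T; c3→T; c4→B; c5→B.
Player 2's best replies: T→c1; B→c3.
The unique mutual best reply is (T, c1), giving (3, 8).
Sequential outcome (B, c3) differs from the Nash profile (T, c1).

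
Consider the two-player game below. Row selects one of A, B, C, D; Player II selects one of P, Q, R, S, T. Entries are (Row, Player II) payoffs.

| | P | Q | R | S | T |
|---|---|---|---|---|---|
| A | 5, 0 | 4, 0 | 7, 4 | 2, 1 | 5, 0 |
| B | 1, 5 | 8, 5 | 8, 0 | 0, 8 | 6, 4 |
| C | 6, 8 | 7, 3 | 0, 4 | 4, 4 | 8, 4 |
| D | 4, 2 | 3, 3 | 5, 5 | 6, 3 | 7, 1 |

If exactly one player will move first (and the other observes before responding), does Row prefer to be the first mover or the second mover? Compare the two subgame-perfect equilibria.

If Row leads: Player II's best replies are A→R, B→S, C→P, D→R; Row's induced payoffs 7, 0, 6, 5; outcome (A, R), payoffs (7, 4).
If Player II leads: Row's best replies are P→C, Q→B, R→B, S→D, T→C; Player II's induced payoffs 8, 5, 0, 3, 4; outcome (C, P), payoffs (6, 8).
Row gets 7 moving first and 6 moving second, so Row prefers to move first.

first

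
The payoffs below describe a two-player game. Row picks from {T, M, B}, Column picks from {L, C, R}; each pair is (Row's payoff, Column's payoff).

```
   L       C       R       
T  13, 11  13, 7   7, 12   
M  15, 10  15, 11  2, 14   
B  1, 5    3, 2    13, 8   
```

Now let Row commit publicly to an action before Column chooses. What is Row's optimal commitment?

Solve by backward induction (Row leads).
- T: BR = R, leader payoff 7.
- M: BR = R, leader payoff 2.
- B: BR = R, leader payoff 13.
Row's induced payoffs are 7, 2, 13, so Row commits to B. Subgame-perfect outcome: (B, R) with payoffs (13, 8).

B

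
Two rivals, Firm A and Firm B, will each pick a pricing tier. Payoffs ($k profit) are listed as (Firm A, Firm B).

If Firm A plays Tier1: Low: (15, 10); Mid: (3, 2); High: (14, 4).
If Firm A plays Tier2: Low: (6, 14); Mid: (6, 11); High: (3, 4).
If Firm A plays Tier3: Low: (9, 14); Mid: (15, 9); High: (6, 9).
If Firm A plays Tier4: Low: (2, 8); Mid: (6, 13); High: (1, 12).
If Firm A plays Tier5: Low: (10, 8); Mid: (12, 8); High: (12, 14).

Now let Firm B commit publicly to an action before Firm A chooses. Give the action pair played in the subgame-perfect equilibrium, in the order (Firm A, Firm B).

Work backward from Firm A's decision.
- Low → Firm A plays Tier1 (best of 15, 6, 9, 2, 10); Firm B gets 10.
- Mid → Firm A plays Tier3 (best of 3, 6, 15, 6, 12); Firm B gets 9.
- High → Firm A plays Tier1 (best of 14, 3, 6, 1, 12); Firm B gets 4.
Among 10, 9, 4, the best is 10 at Low. Subgame-perfect outcome: (Tier1, Low) with payoffs (15, 10).

(Tier1, Low)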